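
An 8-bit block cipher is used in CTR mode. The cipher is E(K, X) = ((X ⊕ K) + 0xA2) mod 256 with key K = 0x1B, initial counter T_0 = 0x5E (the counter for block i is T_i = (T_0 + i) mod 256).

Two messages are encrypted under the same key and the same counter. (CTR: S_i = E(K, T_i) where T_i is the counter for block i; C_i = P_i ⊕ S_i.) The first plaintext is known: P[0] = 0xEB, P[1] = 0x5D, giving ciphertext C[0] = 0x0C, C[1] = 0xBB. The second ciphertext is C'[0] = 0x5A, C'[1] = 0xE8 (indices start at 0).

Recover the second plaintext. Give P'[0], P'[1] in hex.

P'[0] = 0xBD, P'[1] = 0x0E

In CTR with a reused counter, both messages share the same keystream S_i, so C_i ⊕ C'_i = P_i ⊕ P'_i and thus P'_i = P_i ⊕ C_i ⊕ C'_i.
P'[0]: 0xEB ⊕ 0x0C ⊕ 0x5A = 0xBD.
P'[1]: 0x5D ⊕ 0xBB ⊕ 0xE8 = 0x0E.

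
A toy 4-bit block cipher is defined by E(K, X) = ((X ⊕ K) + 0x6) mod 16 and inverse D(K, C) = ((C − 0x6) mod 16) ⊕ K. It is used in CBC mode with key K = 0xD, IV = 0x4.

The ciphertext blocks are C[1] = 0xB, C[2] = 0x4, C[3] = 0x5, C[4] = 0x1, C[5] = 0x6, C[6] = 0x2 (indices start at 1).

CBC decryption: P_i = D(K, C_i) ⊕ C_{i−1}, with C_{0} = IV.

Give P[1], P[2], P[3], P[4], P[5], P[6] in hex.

P[1] = 0xC, P[2] = 0x8, P[3] = 0x6, P[4] = 0x3, P[5] = 0xC, P[6] = 0x7

P[1]: D(K, 0xB) = 0x8; 0x8 ⊕ 0x4 = 0xC.
P[2]: D(K, 0x4) = 0x3; 0x3 ⊕ 0xB = 0x8.
P[3]: D(K, 0x5) = 0x2; 0x2 ⊕ 0x4 = 0x6.
P[4]: D(K, 0x1) = 0x6; 0x6 ⊕ 0x5 = 0x3.
P[5]: D(K, 0x6) = 0xD; 0xD ⊕ 0x1 = 0xC.
P[6]: D(K, 0x2) = 0x1; 0x1 ⊕ 0x6 = 0x7.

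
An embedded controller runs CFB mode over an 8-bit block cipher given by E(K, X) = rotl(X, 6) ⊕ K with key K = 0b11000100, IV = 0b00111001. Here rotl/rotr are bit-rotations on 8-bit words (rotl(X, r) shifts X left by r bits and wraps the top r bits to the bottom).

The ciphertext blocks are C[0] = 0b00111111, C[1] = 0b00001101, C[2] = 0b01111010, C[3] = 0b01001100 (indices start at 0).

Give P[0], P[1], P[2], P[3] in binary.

CFB decryption: P_i = C_i ⊕ E(K, C_{i−1}), with C_{−1} = IV.
P[0]: E(K, 0b00111001) = 0b10001010; 0b00111111 ⊕ 0b10001010 = 0b10110101.
P[1]: E(K, 0b00111111) = 0b00001011; 0b00001101 ⊕ 0b00001011 = 0b00000110.
P[2]: E(K, 0b00001101) = 0b10000111; 0b01111010 ⊕ 0b10000111 = 0b11111101.
P[3]: E(K, 0b01111010) = 0b01011010; 0b01001100 ⊕ 0b01011010 = 0b00010110.

P[0] = 0b10110101, P[1] = 0b00000110, P[2] = 0b11111101, P[3] = 0b00010110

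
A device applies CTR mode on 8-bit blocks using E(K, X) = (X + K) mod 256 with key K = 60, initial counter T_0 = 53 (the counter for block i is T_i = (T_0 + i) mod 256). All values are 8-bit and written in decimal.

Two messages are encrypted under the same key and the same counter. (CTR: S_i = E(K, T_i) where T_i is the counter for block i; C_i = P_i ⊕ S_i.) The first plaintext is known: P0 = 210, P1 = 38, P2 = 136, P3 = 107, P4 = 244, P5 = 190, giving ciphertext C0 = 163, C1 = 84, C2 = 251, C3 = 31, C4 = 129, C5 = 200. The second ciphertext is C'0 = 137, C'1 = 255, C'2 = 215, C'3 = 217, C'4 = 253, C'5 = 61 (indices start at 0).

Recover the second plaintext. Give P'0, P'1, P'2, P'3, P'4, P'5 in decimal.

In CTR with a reused counter, both messages share the same keystream S_i, so C_i ⊕ C'_i = P_i ⊕ P'_i and thus P'_i = P_i ⊕ C_i ⊕ C'_i.
P'0: 210 ⊕ 163 ⊕ 137 = 248.
P'1: 38 ⊕ 84 ⊕ 255 = 141.
P'2: 136 ⊕ 251 ⊕ 215 = 164.
P'3: 107 ⊕ 31 ⊕ 217 = 173.
P'4: 244 ⊕ 129 ⊕ 253 = 136.
P'5: 190 ⊕ 200 ⊕ 61 = 75.

P'0 = 248, P'1 = 141, P'2 = 164, P'3 = 173, P'4 = 136, P'5 = 75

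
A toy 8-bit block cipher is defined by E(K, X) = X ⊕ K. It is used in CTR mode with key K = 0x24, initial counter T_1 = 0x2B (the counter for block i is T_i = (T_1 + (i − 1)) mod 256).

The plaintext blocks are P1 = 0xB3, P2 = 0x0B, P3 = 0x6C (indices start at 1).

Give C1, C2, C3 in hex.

CTR encryption: S_i = E(K, T_i) where T_i is the counter for block i; C_i = P_i ⊕ S_i.
C1: T = 0x2B, S = E(K, T) = 0x0F; 0xB3 ⊕ 0x0F = 0xBC.
C2: T = 0x2C, S = E(K, T) = 0x08; 0x0B ⊕ 0x08 = 0x03.
C3: T = 0x2D, S = E(K, T) = 0x09; 0x6C ⊕ 0x09 = 0x65.

C1 = 0xBC, C2 = 0x03, C3 = 0x65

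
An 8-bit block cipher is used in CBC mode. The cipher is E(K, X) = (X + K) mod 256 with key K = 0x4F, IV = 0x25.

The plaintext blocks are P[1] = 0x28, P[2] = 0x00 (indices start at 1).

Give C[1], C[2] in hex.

C[1] = 0x5C, C[2] = 0xAB

CBC encryption: C_i = E(K, P_i ⊕ C_{i−1}), with C_{0} = IV.
C[1]: P[1] ⊕ 0x25 = 0x0D; E(K, 0x0D) = 0x5C.
C[2]: P[2] ⊕ 0x5C = 0x5C; E(K, 0x5C) = 0xAB.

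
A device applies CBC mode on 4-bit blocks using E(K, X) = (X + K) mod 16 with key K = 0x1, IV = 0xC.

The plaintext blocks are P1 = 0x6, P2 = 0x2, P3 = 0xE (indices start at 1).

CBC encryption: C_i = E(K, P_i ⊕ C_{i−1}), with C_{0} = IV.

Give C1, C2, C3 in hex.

C1: P1 ⊕ 0xC = 0xA; E(K, 0xA) = 0xB.
C2: P2 ⊕ 0xB = 0x9; E(K, 0x9) = 0xA.
C3: P3 ⊕ 0xA = 0x4; E(K, 0x4) = 0x5.

C1 = 0xB, C2 = 0xA, C3 = 0x5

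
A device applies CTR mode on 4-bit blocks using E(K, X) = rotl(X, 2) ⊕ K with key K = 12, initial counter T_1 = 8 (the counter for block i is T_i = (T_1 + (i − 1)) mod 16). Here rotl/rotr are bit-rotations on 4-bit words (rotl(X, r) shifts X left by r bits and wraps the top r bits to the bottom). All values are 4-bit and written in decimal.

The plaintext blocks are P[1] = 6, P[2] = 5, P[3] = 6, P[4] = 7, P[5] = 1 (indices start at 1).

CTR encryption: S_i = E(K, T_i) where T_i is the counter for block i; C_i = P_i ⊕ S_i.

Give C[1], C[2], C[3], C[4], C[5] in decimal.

C[1] = 8, C[2] = 15, C[3] = 0, C[4] = 5, C[5] = 14

C[1]: T = 8, S = E(K, T) = 14; 6 ⊕ 14 = 8.
C[2]: T = 9, S = E(K, T) = 10; 5 ⊕ 10 = 15.
C[3]: T = 10, S = E(K, T) = 6; 6 ⊕ 6 = 0.
C[4]: T = 11, S = E(K, T) = 2; 7 ⊕ 2 = 5.
C[5]: T = 12, S = E(K, T) = 15; 1 ⊕ 15 = 14.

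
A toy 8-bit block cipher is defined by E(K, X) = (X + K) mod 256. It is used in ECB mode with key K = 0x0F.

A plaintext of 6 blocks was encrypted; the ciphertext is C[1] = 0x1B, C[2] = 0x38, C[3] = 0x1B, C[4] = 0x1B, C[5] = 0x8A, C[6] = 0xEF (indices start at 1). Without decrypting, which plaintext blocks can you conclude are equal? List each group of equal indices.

P[1] = P[3] = P[4]

ECB encrypts each block independently with the same key, so equal ciphertext blocks imply equal plaintext blocks.
C[1] = C[3] = C[4] = 0x1B, so P[1] = P[3] = P[4].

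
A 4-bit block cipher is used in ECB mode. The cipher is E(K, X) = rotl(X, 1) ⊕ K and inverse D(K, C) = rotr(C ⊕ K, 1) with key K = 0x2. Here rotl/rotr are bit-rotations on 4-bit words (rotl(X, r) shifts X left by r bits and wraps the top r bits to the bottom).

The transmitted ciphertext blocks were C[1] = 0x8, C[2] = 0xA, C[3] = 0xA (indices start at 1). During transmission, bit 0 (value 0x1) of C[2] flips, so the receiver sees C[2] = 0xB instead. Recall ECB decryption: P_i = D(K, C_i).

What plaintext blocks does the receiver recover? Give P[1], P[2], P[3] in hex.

Only C[2] changed, to 0xB. In ECB, a change in C_i affects only P_i. Decrypting the received ciphertext:
P[1]: D(K, 0x8) = 0x5.
P[2]: D(K, 0xB) = 0xC.
P[3]: D(K, 0xA) = 0x4.
Blocks that differ from the original plaintext: P[2].

P[1] = 0x5, P[2] = 0xC, P[3] = 0x4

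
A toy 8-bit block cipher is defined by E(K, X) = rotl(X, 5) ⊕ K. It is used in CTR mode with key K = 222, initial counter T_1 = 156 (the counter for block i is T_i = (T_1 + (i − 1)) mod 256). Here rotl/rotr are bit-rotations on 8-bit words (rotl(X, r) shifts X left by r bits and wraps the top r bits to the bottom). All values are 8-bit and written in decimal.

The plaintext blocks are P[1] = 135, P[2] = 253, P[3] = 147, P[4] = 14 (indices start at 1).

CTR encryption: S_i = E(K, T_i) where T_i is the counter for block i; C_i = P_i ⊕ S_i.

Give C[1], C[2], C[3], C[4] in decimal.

C[1]: T = 156, S = E(K, T) = 77; 135 ⊕ 77 = 202.
C[2]: T = 157, S = E(K, T) = 109; 253 ⊕ 109 = 144.
C[3]: T = 158, S = E(K, T) = 13; 147 ⊕ 13 = 158.
C[4]: T = 159, S = E(K, T) = 45; 14 ⊕ 45 = 35.

C[1] = 202, C[2] = 144, C[3] = 158, C[4] = 35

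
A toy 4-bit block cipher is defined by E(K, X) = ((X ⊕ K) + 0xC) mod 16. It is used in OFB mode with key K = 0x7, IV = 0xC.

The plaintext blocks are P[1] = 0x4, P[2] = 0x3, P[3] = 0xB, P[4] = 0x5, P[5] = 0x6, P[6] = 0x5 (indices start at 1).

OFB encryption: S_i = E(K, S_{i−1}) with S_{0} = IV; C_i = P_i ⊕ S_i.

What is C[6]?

C[6] = 0x9

C[1]: S = E(K, 0xC) = 0x7; 0x4 ⊕ 0x7 = 0x3.
C[2]: S = E(K, 0x7) = 0xC; 0x3 ⊕ 0xC = 0xF.
C[3]: S = E(K, 0xC) = 0x7; 0xB ⊕ 0x7 = 0xC.
C[4]: S = E(K, 0x7) = 0xC; 0x5 ⊕ 0xC = 0x9.
C[5]: S = E(K, 0xC) = 0x7; 0x6 ⊕ 0x7 = 0x1.
C[6]: S = E(K, 0x7) = 0xC; 0x5 ⊕ 0xC = 0x9.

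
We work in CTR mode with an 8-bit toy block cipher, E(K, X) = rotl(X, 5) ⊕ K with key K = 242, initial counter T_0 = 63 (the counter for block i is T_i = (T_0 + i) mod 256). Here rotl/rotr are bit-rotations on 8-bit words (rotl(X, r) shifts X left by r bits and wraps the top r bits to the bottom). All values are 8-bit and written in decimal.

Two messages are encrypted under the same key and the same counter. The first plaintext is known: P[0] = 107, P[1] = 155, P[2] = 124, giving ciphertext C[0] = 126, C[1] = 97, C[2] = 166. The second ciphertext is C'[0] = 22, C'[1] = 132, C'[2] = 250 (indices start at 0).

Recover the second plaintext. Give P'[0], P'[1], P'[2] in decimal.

P'[0] = 3, P'[1] = 126, P'[2] = 32

In CTR with a reused counter, both messages share the same keystream S_i, so C_i ⊕ C'_i = P_i ⊕ P'_i and thus P'_i = P_i ⊕ C_i ⊕ C'_i.
P'[0]: 107 ⊕ 126 ⊕ 22 = 3.
P'[1]: 155 ⊕ 97 ⊕ 132 = 126.
P'[2]: 124 ⊕ 166 ⊕ 250 = 32.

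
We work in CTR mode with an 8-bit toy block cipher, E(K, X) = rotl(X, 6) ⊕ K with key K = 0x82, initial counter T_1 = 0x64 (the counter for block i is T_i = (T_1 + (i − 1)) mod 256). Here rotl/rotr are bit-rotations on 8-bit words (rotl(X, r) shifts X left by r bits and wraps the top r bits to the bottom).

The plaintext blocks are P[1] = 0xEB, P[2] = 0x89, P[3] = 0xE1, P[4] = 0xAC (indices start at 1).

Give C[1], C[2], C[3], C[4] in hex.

C[1] = 0x70, C[2] = 0x52, C[3] = 0xFA, C[4] = 0xF7

CTR encryption: S_i = E(K, T_i) where T_i is the counter for block i; C_i = P_i ⊕ S_i.
C[1]: T = 0x64, S = E(K, T) = 0x9B; 0xEB ⊕ 0x9B = 0x70.
C[2]: T = 0x65, S = E(K, T) = 0xDB; 0x89 ⊕ 0xDB = 0x52.
C[3]: T = 0x66, S = E(K, T) = 0x1B; 0xE1 ⊕ 0x1B = 0xFA.
C[4]: T = 0x67, S = E(K, T) = 0x5B; 0xAC ⊕ 0x5B = 0xF7.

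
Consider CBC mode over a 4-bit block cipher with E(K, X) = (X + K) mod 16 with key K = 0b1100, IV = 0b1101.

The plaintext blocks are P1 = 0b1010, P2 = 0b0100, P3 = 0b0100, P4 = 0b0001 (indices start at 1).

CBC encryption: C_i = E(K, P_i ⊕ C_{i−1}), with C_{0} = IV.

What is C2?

C2 = 0b0011

C1: P1 ⊕ 0b1101 = 0b0111; E(K, 0b0111) = 0b0011.
C2: P2 ⊕ 0b0011 = 0b0111; E(K, 0b0111) = 0b0011.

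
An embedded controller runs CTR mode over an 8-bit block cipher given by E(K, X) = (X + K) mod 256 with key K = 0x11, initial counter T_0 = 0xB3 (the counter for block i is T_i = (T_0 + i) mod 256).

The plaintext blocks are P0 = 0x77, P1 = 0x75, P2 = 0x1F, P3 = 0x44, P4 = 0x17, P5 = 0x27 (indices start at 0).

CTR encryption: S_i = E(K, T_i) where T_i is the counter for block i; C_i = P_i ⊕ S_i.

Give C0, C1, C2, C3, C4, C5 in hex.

C0 = 0xB3, C1 = 0xB0, C2 = 0xD9, C3 = 0x83, C4 = 0xDF, C5 = 0xEE

C0: T = 0xB3, S = E(K, T) = 0xC4; 0x77 ⊕ 0xC4 = 0xB3.
C1: T = 0xB4, S = E(K, T) = 0xC5; 0x75 ⊕ 0xC5 = 0xB0.
C2: T = 0xB5, S = E(K, T) = 0xC6; 0x1F ⊕ 0xC6 = 0xD9.
C3: T = 0xB6, S = E(K, T) = 0xC7; 0x44 ⊕ 0xC7 = 0x83.
C4: T = 0xB7, S = E(K, T) = 0xC8; 0x17 ⊕ 0xC8 = 0xDF.
C5: T = 0xB8, S = E(K, T) = 0xC9; 0x27 ⊕ 0xC9 = 0xEE.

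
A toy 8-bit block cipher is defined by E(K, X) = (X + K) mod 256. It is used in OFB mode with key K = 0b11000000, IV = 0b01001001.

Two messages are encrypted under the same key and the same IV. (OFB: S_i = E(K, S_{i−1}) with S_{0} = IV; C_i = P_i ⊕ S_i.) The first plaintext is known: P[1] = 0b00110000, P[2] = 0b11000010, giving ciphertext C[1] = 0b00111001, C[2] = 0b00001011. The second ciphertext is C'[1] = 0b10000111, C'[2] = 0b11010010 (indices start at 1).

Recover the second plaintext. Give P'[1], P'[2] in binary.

P'[1] = 0b10001110, P'[2] = 0b00011011

In OFB with a reused IV, both messages share the same keystream S_i, so C_i ⊕ C'_i = P_i ⊕ P'_i and thus P'_i = P_i ⊕ C_i ⊕ C'_i.
P'[1]: 0b00110000 ⊕ 0b00111001 ⊕ 0b10000111 = 0b10001110.
P'[2]: 0b11000010 ⊕ 0b00001011 ⊕ 0b11010010 = 0b00011011.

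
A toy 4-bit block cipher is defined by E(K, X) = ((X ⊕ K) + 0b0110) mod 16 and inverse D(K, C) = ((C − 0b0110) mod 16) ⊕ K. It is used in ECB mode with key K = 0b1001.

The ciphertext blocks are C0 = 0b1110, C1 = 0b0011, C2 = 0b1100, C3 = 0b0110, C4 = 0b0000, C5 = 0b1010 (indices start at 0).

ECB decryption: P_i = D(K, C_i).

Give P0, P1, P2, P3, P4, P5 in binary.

P0: D(K, 0b1110) = 0b0001.
P1: D(K, 0b0011) = 0b0100.
P2: D(K, 0b1100) = 0b1111.
P3: D(K, 0b0110) = 0b1001.
P4: D(K, 0b0000) = 0b0011.
P5: D(K, 0b1010) = 0b1101.

P0 = 0b0001, P1 = 0b0100, P2 = 0b1111, P3 = 0b1001, P4 = 0b0011, P5 = 0b1101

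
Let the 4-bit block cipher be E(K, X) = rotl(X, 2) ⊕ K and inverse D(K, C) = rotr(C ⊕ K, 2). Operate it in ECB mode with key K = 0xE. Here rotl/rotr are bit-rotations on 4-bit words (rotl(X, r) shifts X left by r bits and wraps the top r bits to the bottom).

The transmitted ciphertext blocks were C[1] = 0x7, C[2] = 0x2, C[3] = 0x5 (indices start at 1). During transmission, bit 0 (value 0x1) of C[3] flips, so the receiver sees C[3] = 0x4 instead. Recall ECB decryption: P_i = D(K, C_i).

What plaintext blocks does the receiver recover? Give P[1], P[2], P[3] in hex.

Only C[3] changed, to 0x4. In ECB, a change in C_i affects only P_i. Decrypting the received ciphertext:
P[1]: D(K, 0x7) = 0x6.
P[2]: D(K, 0x2) = 0x3.
P[3]: D(K, 0x4) = 0xA.
Blocks that differ from the original plaintext: P[3].

P[1] = 0x6, P[2] = 0x3, P[3] = 0xA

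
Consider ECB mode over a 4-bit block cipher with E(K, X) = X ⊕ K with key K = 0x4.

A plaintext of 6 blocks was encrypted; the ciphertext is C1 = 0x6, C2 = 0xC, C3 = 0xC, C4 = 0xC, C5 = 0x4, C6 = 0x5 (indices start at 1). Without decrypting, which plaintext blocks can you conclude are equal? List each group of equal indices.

P2 = P3 = P4

ECB encrypts each block independently with the same key, so equal ciphertext blocks imply equal plaintext blocks.
C2 = C3 = C4 = 0xC, so P2 = P3 = P4.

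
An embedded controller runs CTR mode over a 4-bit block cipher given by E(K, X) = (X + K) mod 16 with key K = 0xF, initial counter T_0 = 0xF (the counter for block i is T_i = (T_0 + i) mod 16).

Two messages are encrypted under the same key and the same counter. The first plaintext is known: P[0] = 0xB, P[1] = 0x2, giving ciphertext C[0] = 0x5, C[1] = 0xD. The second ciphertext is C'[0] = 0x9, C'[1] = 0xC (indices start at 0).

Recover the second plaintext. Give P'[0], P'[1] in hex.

P'[0] = 0x7, P'[1] = 0x3

In CTR with a reused counter, both messages share the same keystream S_i, so C_i ⊕ C'_i = P_i ⊕ P'_i and thus P'_i = P_i ⊕ C_i ⊕ C'_i.
P'[0]: 0xB ⊕ 0x5 ⊕ 0x9 = 0x7.
P'[1]: 0x2 ⊕ 0xD ⊕ 0xC = 0x3.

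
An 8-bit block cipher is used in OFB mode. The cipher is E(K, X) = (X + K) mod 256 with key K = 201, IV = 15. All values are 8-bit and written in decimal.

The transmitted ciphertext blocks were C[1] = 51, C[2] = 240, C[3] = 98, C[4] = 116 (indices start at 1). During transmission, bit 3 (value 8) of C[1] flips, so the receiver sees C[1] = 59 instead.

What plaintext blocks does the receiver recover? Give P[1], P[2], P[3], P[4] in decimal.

OFB decryption: S_i = E(K, S_{i−1}) with S_{0} = IV; P_i = C_i ⊕ S_i.
Only C[1] changed, to 59. In OFB, a change in C_i flips the same bit in P_i only; the keystream is unaffected. Decrypting the received ciphertext:
P[1]: S = E(K, 15) = 216; 59 ⊕ 216 = 227.
P[2]: S = E(K, 216) = 161; 240 ⊕ 161 = 81.
P[3]: S = E(K, 161) = 106; 98 ⊕ 106 = 8.
P[4]: S = E(K, 106) = 51; 116 ⊕ 51 = 71.
Blocks that differ from the original plaintext: P[1].

P[1] = 227, P[2] = 81, P[3] = 8, P[4] = 71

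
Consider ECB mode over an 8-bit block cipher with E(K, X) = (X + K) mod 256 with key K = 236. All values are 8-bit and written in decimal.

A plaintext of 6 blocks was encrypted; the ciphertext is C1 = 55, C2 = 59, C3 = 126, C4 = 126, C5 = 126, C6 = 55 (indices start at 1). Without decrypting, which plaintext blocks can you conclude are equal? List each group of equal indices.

P1 = P6; P3 = P4 = P5

ECB encrypts each block independently with the same key, so equal ciphertext blocks imply equal plaintext blocks.
C1 = C6 = 55, so P1 = P6.
C3 = C4 = C5 = 126, so P3 = P4 = P5.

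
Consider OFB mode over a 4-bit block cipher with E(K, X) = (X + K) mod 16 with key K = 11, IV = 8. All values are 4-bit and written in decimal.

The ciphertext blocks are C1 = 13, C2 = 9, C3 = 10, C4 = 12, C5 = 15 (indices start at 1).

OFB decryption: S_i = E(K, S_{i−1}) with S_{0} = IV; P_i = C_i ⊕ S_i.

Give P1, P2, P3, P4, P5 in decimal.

P1: S = E(K, 8) = 3; 13 ⊕ 3 = 14.
P2: S = E(K, 3) = 14; 9 ⊕ 14 = 7.
P3: S = E(K, 14) = 9; 10 ⊕ 9 = 3.
P4: S = E(K, 9) = 4; 12 ⊕ 4 = 8.
P5: S = E(K, 4) = 15; 15 ⊕ 15 = 0.

P1 = 14, P2 = 7, P3 = 3, P4 = 8, P5 = 0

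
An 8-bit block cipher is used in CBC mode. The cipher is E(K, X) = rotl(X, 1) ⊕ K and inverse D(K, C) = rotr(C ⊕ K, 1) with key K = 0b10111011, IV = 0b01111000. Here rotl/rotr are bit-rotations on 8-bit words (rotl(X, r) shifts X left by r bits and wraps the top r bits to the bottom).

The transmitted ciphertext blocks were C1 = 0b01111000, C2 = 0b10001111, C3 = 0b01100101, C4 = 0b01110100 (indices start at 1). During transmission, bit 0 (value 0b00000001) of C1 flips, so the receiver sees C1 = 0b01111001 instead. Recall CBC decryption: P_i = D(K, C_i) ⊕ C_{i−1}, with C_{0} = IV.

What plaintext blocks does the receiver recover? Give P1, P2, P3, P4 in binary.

P1 = 0b00011001, P2 = 0b01100011, P3 = 0b11100000, P4 = 0b10000010

Only C1 changed, to 0b01111001. In CBC, a change in C_i garbles P_i and flips the same bit in P_{i+1}. Decrypting the received ciphertext:
P1: D(K, 0b01111001) = 0b01100001; 0b01100001 ⊕ 0b01111000 = 0b00011001.
P2: D(K, 0b10001111) = 0b00011010; 0b00011010 ⊕ 0b01111001 = 0b01100011.
P3: D(K, 0b01100101) = 0b01101111; 0b01101111 ⊕ 0b10001111 = 0b11100000.
P4: D(K, 0b01110100) = 0b11100111; 0b11100111 ⊕ 0b01100101 = 0b10000010.
Blocks that differ from the original plaintext: P1, P2.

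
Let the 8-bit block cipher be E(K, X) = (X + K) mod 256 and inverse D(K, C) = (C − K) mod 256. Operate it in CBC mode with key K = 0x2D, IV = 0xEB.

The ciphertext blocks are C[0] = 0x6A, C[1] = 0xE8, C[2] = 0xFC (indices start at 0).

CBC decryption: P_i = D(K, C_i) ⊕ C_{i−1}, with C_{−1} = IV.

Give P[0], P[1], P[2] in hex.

P[0] = 0xD6, P[1] = 0xD1, P[2] = 0x27

P[0]: D(K, 0x6A) = 0x3D; 0x3D ⊕ 0xEB = 0xD6.
P[1]: D(K, 0xE8) = 0xBB; 0xBB ⊕ 0x6A = 0xD1.
P[2]: D(K, 0xFC) = 0xCF; 0xCF ⊕ 0xE8 = 0x27.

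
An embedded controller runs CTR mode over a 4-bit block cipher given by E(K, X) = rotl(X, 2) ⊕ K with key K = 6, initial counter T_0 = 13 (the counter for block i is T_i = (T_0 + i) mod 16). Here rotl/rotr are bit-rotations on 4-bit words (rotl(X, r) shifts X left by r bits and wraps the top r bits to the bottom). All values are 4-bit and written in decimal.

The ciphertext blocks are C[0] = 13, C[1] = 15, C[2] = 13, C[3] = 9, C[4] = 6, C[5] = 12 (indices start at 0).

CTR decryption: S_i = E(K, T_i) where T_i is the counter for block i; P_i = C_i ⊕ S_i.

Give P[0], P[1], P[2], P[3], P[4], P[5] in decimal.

P[0] = 12, P[1] = 2, P[2] = 4, P[3] = 15, P[4] = 4, P[5] = 2

P[0]: T = 13, S = E(K, T) = 1; 13 ⊕ 1 = 12.
P[1]: T = 14, S = E(K, T) = 13; 15 ⊕ 13 = 2.
P[2]: T = 15, S = E(K, T) = 9; 13 ⊕ 9 = 4.
P[3]: T = 0, S = E(K, T) = 6; 9 ⊕ 6 = 15.
P[4]: T = 1, S = E(K, T) = 2; 6 ⊕ 2 = 4.
P[5]: T = 2, S = E(K, T) = 14; 12 ⊕ 14 = 2.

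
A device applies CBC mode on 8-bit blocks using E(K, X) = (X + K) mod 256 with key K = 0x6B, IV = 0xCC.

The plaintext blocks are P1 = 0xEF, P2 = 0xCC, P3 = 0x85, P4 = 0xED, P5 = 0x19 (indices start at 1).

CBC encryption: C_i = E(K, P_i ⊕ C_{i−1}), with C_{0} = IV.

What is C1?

C1: P1 ⊕ 0xCC = 0x23; E(K, 0x23) = 0x8E.

C1 = 0x8E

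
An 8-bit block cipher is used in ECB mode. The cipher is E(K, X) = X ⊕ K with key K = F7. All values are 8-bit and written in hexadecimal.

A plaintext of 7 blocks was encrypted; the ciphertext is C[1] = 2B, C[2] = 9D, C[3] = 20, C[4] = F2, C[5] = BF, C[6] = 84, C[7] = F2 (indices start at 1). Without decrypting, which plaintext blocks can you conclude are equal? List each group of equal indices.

ECB encrypts each block independently with the same key, so equal ciphertext blocks imply equal plaintext blocks.
C[4] = C[7] = F2, so P[4] = P[7].

P[4] = P[7]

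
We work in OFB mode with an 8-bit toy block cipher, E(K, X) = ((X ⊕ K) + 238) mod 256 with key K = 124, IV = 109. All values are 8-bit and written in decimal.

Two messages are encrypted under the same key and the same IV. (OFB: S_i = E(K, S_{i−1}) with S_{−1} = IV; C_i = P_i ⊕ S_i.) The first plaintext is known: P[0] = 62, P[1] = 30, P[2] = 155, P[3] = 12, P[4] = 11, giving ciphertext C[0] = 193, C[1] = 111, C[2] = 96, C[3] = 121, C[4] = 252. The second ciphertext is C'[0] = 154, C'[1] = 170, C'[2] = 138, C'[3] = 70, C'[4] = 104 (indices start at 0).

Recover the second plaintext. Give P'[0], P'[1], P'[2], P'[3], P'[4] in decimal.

In OFB with a reused IV, both messages share the same keystream S_i, so C_i ⊕ C'_i = P_i ⊕ P'_i and thus P'_i = P_i ⊕ C_i ⊕ C'_i.
P'[0]: 62 ⊕ 193 ⊕ 154 = 101.
P'[1]: 30 ⊕ 111 ⊕ 170 = 219.
P'[2]: 155 ⊕ 96 ⊕ 138 = 113.
P'[3]: 12 ⊕ 121 ⊕ 70 = 51.
P'[4]: 11 ⊕ 252 ⊕ 104 = 159.

P'[0] = 101, P'[1] = 219, P'[2] = 113, P'[3] = 51, P'[4] = 159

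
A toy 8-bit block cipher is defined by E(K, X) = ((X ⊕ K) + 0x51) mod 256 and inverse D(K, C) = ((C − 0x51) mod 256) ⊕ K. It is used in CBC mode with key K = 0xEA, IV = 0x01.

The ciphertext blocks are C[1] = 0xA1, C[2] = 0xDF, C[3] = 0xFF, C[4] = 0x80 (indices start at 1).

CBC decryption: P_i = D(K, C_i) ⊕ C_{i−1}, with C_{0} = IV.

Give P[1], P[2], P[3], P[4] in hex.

P[1] = 0xBB, P[2] = 0xC5, P[3] = 0x9B, P[4] = 0x3A

P[1]: D(K, 0xA1) = 0xBA; 0xBA ⊕ 0x01 = 0xBB.
P[2]: D(K, 0xDF) = 0x64; 0x64 ⊕ 0xA1 = 0xC5.
P[3]: D(K, 0xFF) = 0x44; 0x44 ⊕ 0xDF = 0x9B.
P[4]: D(K, 0x80) = 0xC5; 0xC5 ⊕ 0xFF = 0x3A.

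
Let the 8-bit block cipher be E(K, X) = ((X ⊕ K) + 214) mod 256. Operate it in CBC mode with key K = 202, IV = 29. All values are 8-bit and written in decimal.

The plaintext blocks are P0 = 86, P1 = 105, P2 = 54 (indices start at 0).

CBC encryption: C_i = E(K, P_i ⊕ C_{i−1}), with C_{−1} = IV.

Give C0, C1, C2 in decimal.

C0: P0 ⊕ 29 = 75; E(K, 75) = 87.
C1: P1 ⊕ 87 = 62; E(K, 62) = 202.
C2: P2 ⊕ 202 = 252; E(K, 252) = 12.

C0 = 87, C1 = 202, C2 = 12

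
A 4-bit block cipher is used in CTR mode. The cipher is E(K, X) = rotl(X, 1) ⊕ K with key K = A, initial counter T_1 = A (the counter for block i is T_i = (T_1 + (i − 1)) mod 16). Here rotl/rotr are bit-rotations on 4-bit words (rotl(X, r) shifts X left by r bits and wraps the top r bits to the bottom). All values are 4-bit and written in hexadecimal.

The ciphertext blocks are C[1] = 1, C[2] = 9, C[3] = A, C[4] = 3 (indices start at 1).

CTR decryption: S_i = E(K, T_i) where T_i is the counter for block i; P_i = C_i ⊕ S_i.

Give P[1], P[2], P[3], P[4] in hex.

P[1] = E, P[2] = 4, P[3] = 9, P[4] = 2

P[1]: T = A, S = E(K, T) = F; 1 ⊕ F = E.
P[2]: T = B, S = E(K, T) = D; 9 ⊕ D = 4.
P[3]: T = C, S = E(K, T) = 3; A ⊕ 3 = 9.
P[4]: T = D, S = E(K, T) = 1; 3 ⊕ 1 = 2.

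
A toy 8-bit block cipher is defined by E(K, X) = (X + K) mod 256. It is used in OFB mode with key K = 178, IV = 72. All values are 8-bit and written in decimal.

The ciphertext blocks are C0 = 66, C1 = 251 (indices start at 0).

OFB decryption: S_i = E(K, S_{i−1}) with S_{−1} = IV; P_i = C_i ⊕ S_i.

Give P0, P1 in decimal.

P0: S = E(K, 72) = 250; 66 ⊕ 250 = 184.
P1: S = E(K, 250) = 172; 251 ⊕ 172 = 87.

P0 = 184, P1 = 87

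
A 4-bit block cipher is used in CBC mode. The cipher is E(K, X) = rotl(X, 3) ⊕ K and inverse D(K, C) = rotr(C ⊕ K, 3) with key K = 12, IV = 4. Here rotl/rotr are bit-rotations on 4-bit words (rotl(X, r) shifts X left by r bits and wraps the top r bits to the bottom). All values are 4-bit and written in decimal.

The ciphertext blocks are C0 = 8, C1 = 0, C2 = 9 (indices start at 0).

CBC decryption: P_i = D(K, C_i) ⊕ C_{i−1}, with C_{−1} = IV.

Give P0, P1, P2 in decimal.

P0: D(K, 8) = 8; 8 ⊕ 4 = 12.
P1: D(K, 0) = 9; 9 ⊕ 8 = 1.
P2: D(K, 9) = 10; 10 ⊕ 0 = 10.

P0 = 12, P1 = 1, P2 = 10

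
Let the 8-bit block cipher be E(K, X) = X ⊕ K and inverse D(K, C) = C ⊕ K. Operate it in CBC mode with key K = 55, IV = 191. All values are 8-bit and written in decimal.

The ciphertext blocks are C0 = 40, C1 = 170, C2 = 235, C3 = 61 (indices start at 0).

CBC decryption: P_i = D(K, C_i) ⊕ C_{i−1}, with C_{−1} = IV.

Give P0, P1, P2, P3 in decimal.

P0 = 160, P1 = 181, P2 = 118, P3 = 225

P0: D(K, 40) = 31; 31 ⊕ 191 = 160.
P1: D(K, 170) = 157; 157 ⊕ 40 = 181.
P2: D(K, 235) = 220; 220 ⊕ 170 = 118.
P3: D(K, 61) = 10; 10 ⊕ 235 = 225.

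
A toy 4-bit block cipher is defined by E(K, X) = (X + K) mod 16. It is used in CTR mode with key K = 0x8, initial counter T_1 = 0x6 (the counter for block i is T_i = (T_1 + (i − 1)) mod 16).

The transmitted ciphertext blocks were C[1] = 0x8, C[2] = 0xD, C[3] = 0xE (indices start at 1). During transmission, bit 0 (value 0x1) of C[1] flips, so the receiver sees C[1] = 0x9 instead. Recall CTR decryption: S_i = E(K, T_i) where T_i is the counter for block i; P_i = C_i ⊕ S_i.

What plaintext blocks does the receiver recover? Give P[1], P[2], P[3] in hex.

P[1] = 0x7, P[2] = 0x2, P[3] = 0xE

Only C[1] changed, to 0x9. In CTR, a change in C_i flips the same bit in P_i only; the keystream is unaffected. Decrypting the received ciphertext:
P[1]: T = 0x6, S = E(K, T) = 0xE; 0x9 ⊕ 0xE = 0x7.
P[2]: T = 0x7, S = E(K, T) = 0xF; 0xD ⊕ 0xF = 0x2.
P[3]: T = 0x8, S = E(K, T) = 0x0; 0xE ⊕ 0x0 = 0xE.
Blocks that differ from the original plaintext: P[1].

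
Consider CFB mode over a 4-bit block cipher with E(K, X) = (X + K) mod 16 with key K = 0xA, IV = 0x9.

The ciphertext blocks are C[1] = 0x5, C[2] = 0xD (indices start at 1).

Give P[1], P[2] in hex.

CFB decryption: P_i = C_i ⊕ E(K, C_{i−1}), with C_{0} = IV.
P[1]: E(K, 0x9) = 0x3; 0x5 ⊕ 0x3 = 0x6.
P[2]: E(K, 0x5) = 0xF; 0xD ⊕ 0xF = 0x2.

P[1] = 0x6, P[2] = 0x2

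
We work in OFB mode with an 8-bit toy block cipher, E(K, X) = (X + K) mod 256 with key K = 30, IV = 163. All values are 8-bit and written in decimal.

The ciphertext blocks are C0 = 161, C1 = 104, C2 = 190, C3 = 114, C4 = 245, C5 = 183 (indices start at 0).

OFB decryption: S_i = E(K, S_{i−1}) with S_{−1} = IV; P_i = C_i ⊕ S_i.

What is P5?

P5 = 224

P0: S = E(K, 163) = 193; 161 ⊕ 193 = 96.
P1: S = E(K, 193) = 223; 104 ⊕ 223 = 183.
P2: S = E(K, 223) = 253; 190 ⊕ 253 = 67.
P3: S = E(K, 253) = 27; 114 ⊕ 27 = 105.
P4: S = E(K, 27) = 57; 245 ⊕ 57 = 204.
P5: S = E(K, 57) = 87; 183 ⊕ 87 = 224.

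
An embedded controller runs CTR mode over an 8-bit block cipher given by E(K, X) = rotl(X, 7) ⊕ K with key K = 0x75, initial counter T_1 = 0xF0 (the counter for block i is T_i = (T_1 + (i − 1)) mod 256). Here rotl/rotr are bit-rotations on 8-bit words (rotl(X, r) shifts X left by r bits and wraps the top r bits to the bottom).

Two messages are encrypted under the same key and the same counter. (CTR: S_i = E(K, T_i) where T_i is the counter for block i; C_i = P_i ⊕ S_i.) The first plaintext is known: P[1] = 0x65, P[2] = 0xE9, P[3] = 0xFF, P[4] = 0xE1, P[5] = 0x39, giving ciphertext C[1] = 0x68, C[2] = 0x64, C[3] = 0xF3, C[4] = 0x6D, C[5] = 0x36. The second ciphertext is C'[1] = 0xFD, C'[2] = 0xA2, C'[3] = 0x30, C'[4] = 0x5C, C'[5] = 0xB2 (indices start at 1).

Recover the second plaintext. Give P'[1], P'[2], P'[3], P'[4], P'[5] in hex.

P'[1] = 0xF0, P'[2] = 0x2F, P'[3] = 0x3C, P'[4] = 0xD0, P'[5] = 0xBD

In CTR with a reused counter, both messages share the same keystream S_i, so C_i ⊕ C'_i = P_i ⊕ P'_i and thus P'_i = P_i ⊕ C_i ⊕ C'_i.
P'[1]: 0x65 ⊕ 0x68 ⊕ 0xFD = 0xF0.
P'[2]: 0xE9 ⊕ 0x64 ⊕ 0xA2 = 0x2F.
P'[3]: 0xFF ⊕ 0xF3 ⊕ 0x30 = 0x3C.
P'[4]: 0xE1 ⊕ 0x6D ⊕ 0x5C = 0xD0.
P'[5]: 0x39 ⊕ 0x36 ⊕ 0xB2 = 0xBD.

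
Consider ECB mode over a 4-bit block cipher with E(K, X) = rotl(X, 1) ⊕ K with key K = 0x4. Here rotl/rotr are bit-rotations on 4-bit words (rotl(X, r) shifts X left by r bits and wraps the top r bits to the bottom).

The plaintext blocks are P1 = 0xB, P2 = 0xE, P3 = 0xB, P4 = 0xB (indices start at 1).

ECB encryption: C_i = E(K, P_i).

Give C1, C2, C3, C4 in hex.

C1: E(K, 0xB) = 0x3.
C2: E(K, 0xE) = 0x9.
C3: E(K, 0xB) = 0x3.
C4: E(K, 0xB) = 0x3.

C1 = 0x3, C2 = 0x9, C3 = 0x3, C4 = 0x3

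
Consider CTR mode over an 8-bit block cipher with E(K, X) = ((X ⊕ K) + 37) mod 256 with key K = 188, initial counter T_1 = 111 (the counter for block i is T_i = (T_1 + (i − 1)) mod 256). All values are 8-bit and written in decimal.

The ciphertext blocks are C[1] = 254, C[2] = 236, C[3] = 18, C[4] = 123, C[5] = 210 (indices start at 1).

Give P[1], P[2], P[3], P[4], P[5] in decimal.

P[1] = 6, P[2] = 29, P[3] = 224, P[4] = 136, P[5] = 38

CTR decryption: S_i = E(K, T_i) where T_i is the counter for block i; P_i = C_i ⊕ S_i.
P[1]: T = 111, S = E(K, T) = 248; 254 ⊕ 248 = 6.
P[2]: T = 112, S = E(K, T) = 241; 236 ⊕ 241 = 29.
P[3]: T = 113, S = E(K, T) = 242; 18 ⊕ 242 = 224.
P[4]: T = 114, S = E(K, T) = 243; 123 ⊕ 243 = 136.
P[5]: T = 115, S = E(K, T) = 244; 210 ⊕ 244 = 38.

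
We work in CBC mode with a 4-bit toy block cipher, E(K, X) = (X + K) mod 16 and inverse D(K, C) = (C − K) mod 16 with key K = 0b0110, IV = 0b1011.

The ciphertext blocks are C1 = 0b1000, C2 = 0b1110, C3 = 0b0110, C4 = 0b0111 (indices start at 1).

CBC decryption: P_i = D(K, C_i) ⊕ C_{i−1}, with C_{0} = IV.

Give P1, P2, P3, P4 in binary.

P1 = 0b1001, P2 = 0b0000, P3 = 0b1110, P4 = 0b0111

P1: D(K, 0b1000) = 0b0010; 0b0010 ⊕ 0b1011 = 0b1001.
P2: D(K, 0b1110) = 0b1000; 0b1000 ⊕ 0b1000 = 0b0000.
P3: D(K, 0b0110) = 0b0000; 0b0000 ⊕ 0b1110 = 0b1110.
P4: D(K, 0b0111) = 0b0001; 0b0001 ⊕ 0b0110 = 0b0111.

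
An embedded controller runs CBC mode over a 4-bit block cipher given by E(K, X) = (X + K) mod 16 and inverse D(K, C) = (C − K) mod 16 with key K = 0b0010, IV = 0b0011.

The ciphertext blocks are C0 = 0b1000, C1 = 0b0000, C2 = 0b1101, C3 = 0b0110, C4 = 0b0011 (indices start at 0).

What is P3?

P3 = 0b1001

CBC decryption: P_i = D(K, C_i) ⊕ C_{i−1}, with C_{−1} = IV.
P3: D(K, 0b0110) = 0b0100; 0b0100 ⊕ 0b1101 = 0b1001.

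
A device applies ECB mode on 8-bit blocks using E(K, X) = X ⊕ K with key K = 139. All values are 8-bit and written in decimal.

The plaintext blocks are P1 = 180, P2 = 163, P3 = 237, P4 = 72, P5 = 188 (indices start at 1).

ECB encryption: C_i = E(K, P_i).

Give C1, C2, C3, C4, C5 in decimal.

C1 = 63, C2 = 40, C3 = 102, C4 = 195, C5 = 55

C1: E(K, 180) = 63.
C2: E(K, 163) = 40.
C3: E(K, 237) = 102.
C4: E(K, 72) = 195.
C5: E(K, 188) = 55.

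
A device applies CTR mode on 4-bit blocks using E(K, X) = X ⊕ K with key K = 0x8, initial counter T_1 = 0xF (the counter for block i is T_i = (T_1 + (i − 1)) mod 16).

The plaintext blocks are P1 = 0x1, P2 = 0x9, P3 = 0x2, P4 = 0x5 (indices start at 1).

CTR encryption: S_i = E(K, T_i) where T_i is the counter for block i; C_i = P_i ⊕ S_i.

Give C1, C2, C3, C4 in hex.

C1 = 0x6, C2 = 0x1, C3 = 0xB, C4 = 0xF

C1: T = 0xF, S = E(K, T) = 0x7; 0x1 ⊕ 0x7 = 0x6.
C2: T = 0x0, S = E(K, T) = 0x8; 0x9 ⊕ 0x8 = 0x1.
C3: T = 0x1, S = E(K, T) = 0x9; 0x2 ⊕ 0x9 = 0xB.
C4: T = 0x2, S = E(K, T) = 0xA; 0x5 ⊕ 0xA = 0xF.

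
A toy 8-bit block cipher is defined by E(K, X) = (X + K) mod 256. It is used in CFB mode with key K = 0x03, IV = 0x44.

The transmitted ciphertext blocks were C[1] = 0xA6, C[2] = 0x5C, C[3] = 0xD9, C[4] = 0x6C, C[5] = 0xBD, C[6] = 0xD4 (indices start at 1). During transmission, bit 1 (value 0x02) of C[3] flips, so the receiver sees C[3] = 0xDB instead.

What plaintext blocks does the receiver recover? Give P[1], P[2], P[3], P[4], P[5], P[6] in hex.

CFB decryption: P_i = C_i ⊕ E(K, C_{i−1}), with C_{0} = IV.
Only C[3] changed, to 0xDB. In CFB, a change in C_i flips the same bit in P_i and garbles P_{i+1}. Decrypting the received ciphertext:
P[1]: E(K, 0x44) = 0x47; 0xA6 ⊕ 0x47 = 0xE1.
P[2]: E(K, 0xA6) = 0xA9; 0x5C ⊕ 0xA9 = 0xF5.
P[3]: E(K, 0x5C) = 0x5F; 0xDB ⊕ 0x5F = 0x84.
P[4]: E(K, 0xDB) = 0xDE; 0x6C ⊕ 0xDE = 0xB2.
P[5]: E(K, 0x6C) = 0x6F; 0xBD ⊕ 0x6F = 0xD2.
P[6]: E(K, 0xBD) = 0xC0; 0xD4 ⊕ 0xC0 = 0x14.
Blocks that differ from the original plaintext: P[3], P[4].

P[1] = 0xE1, P[2] = 0xF5, P[3] = 0x84, P[4] = 0xB2, P[5] = 0xD2, P[6] = 0x14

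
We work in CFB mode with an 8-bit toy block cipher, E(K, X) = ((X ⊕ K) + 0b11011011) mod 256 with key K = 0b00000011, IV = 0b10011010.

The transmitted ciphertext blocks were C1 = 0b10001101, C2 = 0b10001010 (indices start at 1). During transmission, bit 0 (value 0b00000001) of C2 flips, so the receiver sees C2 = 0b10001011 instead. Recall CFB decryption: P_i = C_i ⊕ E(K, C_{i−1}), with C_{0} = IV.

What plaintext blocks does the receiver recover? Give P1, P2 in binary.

P1 = 0b11111001, P2 = 0b11100010

Only C2 changed, to 0b10001011. In CFB, a change in C_i flips the same bit in P_i and garbles P_{i+1}. Decrypting the received ciphertext:
P1: E(K, 0b10011010) = 0b01110100; 0b10001101 ⊕ 0b01110100 = 0b11111001.
P2: E(K, 0b10001101) = 0b01101001; 0b10001011 ⊕ 0b01101001 = 0b11100010.
Blocks that differ from the original plaintext: P2.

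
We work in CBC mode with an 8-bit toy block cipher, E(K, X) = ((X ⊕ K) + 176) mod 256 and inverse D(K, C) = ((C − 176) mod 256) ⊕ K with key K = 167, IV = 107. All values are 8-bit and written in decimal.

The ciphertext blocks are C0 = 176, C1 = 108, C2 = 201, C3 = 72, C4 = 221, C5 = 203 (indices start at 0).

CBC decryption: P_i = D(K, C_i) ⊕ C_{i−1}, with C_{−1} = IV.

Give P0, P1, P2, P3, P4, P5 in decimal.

P0: D(K, 176) = 167; 167 ⊕ 107 = 204.
P1: D(K, 108) = 27; 27 ⊕ 176 = 171.
P2: D(K, 201) = 190; 190 ⊕ 108 = 210.
P3: D(K, 72) = 63; 63 ⊕ 201 = 246.
P4: D(K, 221) = 138; 138 ⊕ 72 = 194.
P5: D(K, 203) = 188; 188 ⊕ 221 = 97.

P0 = 204, P1 = 171, P2 = 210, P3 = 246, P4 = 194, P5 = 97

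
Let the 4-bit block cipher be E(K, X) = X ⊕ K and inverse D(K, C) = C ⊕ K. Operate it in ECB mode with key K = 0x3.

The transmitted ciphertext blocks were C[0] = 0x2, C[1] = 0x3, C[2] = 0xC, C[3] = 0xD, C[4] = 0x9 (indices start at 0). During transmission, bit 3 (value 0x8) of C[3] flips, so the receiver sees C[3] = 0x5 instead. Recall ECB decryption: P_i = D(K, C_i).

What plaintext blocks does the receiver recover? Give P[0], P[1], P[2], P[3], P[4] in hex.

Only C[3] changed, to 0x5. In ECB, a change in C_i affects only P_i. Decrypting the received ciphertext:
P[0]: D(K, 0x2) = 0x1.
P[1]: D(K, 0x3) = 0x0.
P[2]: D(K, 0xC) = 0xF.
P[3]: D(K, 0x5) = 0x6.
P[4]: D(K, 0x9) = 0xA.
Blocks that differ from the original plaintext: P[3].

P[0] = 0x1, P[1] = 0x0, P[2] = 0xF, P[3] = 0x6, P[4] = 0xA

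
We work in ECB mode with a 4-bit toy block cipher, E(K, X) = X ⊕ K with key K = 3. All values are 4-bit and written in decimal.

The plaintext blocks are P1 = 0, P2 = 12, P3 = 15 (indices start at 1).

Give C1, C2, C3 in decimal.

C1 = 3, C2 = 15, C3 = 12

ECB encryption: C_i = E(K, P_i).
C1: E(K, 0) = 3.
C2: E(K, 12) = 15.
C3: E(K, 15) = 12.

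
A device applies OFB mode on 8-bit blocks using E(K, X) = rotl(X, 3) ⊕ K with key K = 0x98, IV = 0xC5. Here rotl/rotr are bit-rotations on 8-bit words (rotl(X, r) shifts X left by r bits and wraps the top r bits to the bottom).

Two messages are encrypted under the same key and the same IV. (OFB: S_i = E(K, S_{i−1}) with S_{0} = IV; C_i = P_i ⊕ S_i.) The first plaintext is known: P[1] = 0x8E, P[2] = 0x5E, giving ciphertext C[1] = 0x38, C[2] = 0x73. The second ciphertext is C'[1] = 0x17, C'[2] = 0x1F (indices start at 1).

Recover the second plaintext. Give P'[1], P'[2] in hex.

P'[1] = 0xA1, P'[2] = 0x32

In OFB with a reused IV, both messages share the same keystream S_i, so C_i ⊕ C'_i = P_i ⊕ P'_i and thus P'_i = P_i ⊕ C_i ⊕ C'_i.
P'[1]: 0x8E ⊕ 0x38 ⊕ 0x17 = 0xA1.
P'[2]: 0x5E ⊕ 0x73 ⊕ 0x1F = 0x32.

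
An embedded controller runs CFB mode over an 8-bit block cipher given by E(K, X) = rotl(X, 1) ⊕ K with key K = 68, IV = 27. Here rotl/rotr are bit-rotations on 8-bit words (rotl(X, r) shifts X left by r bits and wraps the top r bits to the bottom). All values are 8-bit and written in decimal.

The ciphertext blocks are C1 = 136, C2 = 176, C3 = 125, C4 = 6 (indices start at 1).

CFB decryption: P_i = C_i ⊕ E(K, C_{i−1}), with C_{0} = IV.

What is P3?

P3: E(K, 176) = 37; 125 ⊕ 37 = 88.

P3 = 88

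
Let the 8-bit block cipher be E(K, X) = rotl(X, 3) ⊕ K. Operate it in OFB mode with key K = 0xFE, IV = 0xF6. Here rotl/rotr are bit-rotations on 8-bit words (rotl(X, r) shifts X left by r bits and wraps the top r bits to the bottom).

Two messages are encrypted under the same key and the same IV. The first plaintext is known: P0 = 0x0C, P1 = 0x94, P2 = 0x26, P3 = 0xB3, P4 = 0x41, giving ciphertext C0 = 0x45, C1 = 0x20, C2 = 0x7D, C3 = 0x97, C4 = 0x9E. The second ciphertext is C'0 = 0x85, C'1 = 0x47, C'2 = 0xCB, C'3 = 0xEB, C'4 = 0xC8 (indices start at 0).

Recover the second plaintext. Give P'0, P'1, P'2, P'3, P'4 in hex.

In OFB with a reused IV, both messages share the same keystream S_i, so C_i ⊕ C'_i = P_i ⊕ P'_i and thus P'_i = P_i ⊕ C_i ⊕ C'_i.
P'0: 0x0C ⊕ 0x45 ⊕ 0x85 = 0xCC.
P'1: 0x94 ⊕ 0x20 ⊕ 0x47 = 0xF3.
P'2: 0x26 ⊕ 0x7D ⊕ 0xCB = 0x90.
P'3: 0xB3 ⊕ 0x97 ⊕ 0xEB = 0xCF.
P'4: 0x41 ⊕ 0x9E ⊕ 0xC8 = 0x17.

P'0 = 0xCC, P'1 = 0xF3, P'2 = 0x90, P'3 = 0xCF, P'4 = 0x17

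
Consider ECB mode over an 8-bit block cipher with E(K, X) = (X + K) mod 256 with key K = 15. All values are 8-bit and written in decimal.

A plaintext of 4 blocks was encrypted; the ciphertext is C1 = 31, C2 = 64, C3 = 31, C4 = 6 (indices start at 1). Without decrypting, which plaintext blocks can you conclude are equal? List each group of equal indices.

ECB encrypts each block independently with the same key, so equal ciphertext blocks imply equal plaintext blocks.
C1 = C3 = 31, so P1 = P3.

P1 = P3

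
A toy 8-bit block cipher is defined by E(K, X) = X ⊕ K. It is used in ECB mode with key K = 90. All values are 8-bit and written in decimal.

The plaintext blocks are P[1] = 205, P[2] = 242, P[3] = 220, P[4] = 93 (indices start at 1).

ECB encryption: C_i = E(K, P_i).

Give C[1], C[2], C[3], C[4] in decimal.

C[1]: E(K, 205) = 151.
C[2]: E(K, 242) = 168.
C[3]: E(K, 220) = 134.
C[4]: E(K, 93) = 7.

C[1] = 151, C[2] = 168, C[3] = 134, C[4] = 7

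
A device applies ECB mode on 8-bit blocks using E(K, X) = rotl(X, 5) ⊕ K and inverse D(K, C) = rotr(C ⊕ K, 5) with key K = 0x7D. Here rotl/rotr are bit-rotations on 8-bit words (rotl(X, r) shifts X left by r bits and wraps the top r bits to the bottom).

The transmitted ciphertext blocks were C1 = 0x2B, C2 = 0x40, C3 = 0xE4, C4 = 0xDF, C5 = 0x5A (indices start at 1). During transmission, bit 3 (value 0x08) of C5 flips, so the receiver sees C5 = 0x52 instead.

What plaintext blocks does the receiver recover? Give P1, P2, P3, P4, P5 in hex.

P1 = 0xB2, P2 = 0xE9, P3 = 0xCC, P4 = 0x15, P5 = 0x79

ECB decryption: P_i = D(K, C_i).
Only C5 changed, to 0x52. In ECB, a change in C_i affects only P_i. Decrypting the received ciphertext:
P1: D(K, 0x2B) = 0xB2.
P2: D(K, 0x40) = 0xE9.
P3: D(K, 0xE4) = 0xCC.
P4: D(K, 0xDF) = 0x15.
P5: D(K, 0x52) = 0x79.
Blocks that differ from the original plaintext: P5.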